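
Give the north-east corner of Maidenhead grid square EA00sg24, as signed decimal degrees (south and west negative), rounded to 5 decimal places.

-89.72917, -98.47500

Field E=4, A=0: +4·20° lon, +0·10° lat → SW at lon -100°, lat -90°.
Square 0, 0: +0·2° lon, +0·1° lat → SW at lon -100°, lat -90°.
Subsquare s=18, g=6: +18·0.0833333° lon, +6·0.0416667° lat → SW at lon -98.5°, lat -89.75°.
Extended square 2, 4: +2·0.00833333° lon, +4·0.00416667° lat → SW at lon -98.4833°, lat -89.7333°.
Cell spans 0.00833333° lon × 0.00416667° lat. NE corner is SW corner plus one full cell.
latitude -89.72917, longitude -98.47500.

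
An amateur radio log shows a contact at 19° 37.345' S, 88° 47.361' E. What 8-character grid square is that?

Shift to the Maidenhead origin (180°W, 90°S): lon 268.78935, lat 70.37758.
Field: 268.78935/20 → 13 → N, 70.37758/10 → 7 → H; chars NH.
Square: 8.78935/2 → 4, 0.37758/1 → 0; chars 40.
Subsquare: 0.78935/0.0833333 → 9 → j, 0.37758/0.0416667 → 9 → j; chars jj.
Extended square: 0.03935/0.00833333 → 4, 0.00258/0.00416667 → 0; chars 40.

NH40jj40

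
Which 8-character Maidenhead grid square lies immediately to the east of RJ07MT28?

RJ07mt38

Longitude extended square 2; +1 → 3.
The latitude characters are unchanged.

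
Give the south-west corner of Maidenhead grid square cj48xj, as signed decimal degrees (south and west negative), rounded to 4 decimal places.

8.3750, -130.0833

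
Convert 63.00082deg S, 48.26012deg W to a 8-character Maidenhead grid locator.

Add 180° to longitude and 90° to latitude: 131.73988, 26.99918.
Field (20°×10°, letters A–R): lon ⌊131.73988/20⌋ = 6 → G; lat ⌊26.99918/10⌋ = 2 → C.
Square (2°×1°, digits 0–9): lon ⌊11.73988/2⌋ = 5; lat ⌊6.99918/1⌋ = 6.
Subsquare (5′×2.5′, letters a–x): lon ⌊1.73988/0.0833333⌋ = 20 → u; lat ⌊0.99918/0.0416667⌋ = 23 → x.
Extended square (30″×15″, digits 0–9): lon ⌊0.07321/0.00833333⌋ = 8; lat ⌊0.04085/0.00416667⌋ = 9.

GC56ux89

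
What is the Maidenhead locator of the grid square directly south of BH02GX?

BH02gw

Latitude subsquare x = 23; −1 → 22 = w.
The longitude characters are unchanged.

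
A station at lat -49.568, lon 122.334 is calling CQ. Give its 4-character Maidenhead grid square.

PE10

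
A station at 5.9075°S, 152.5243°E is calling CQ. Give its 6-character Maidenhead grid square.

QI64gc

Shift to the Maidenhead origin (180°W, 90°S): lon 332.5243, lat 84.0925.
Field: 332.5243/20 → 16 → Q, 84.0925/10 → 8 → I; chars QI.
Square: 12.5243/2 → 6, 4.0925/1 → 4; chars 64.
Subsquare: 0.5243/0.0833333 → 6 → g, 0.0925/0.0416667 → 2 → c; chars gc.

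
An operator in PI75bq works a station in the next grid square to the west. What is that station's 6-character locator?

PI75aq

Longitude subsquare b = 1; −1 → 0 = a.
The latitude characters are unchanged.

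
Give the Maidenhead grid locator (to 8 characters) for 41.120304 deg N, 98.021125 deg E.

NN91ac28

Add 180° to longitude and 90° to latitude: 278.02112, 131.12030.
Field: 278.02112/20 → 13 → N, 131.12030/10 → 13 → N; chars NN.
Square: 18.02112/2 → 9, 1.12030/1 → 1; chars 91.
Subsquare: 0.02112/0.0833333 → 0 → a, 0.12030/0.0416667 → 2 → c; chars ac.
Extended square: 0.02112/0.00833333 → 2, 0.03697/0.00416667 → 8; chars 28.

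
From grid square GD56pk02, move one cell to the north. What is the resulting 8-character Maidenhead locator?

GD56pk03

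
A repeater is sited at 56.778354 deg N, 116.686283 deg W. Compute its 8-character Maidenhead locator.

Offset from 180°W / 90°S: lon 63.31372°, lat 146.77835°.
Field: lon ⌊63.31372/20⌋ = 3 → D; lat ⌊146.77835/10⌋ = 14 → O.
Square: lon ⌊3.31372/2⌋ = 1; lat ⌊6.77835/1⌋ = 6.
Subsquare: lon ⌊1.31372/0.0833333⌋ = 15 → p; lat ⌊0.77835/0.0416667⌋ = 18 → s.
Extended square: lon ⌊0.06372/0.00833333⌋ = 7; lat ⌊0.02835/0.00416667⌋ = 6.

DO16ps76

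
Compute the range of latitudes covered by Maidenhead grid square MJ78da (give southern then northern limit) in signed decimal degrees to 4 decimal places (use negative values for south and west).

Field M=12, J=9: +12·20° lon, +9·10° lat → SW at lon 60°, lat 0°.
Square 7, 8: +7·2° lon, +8·1° lat → SW at lon 74°, lat 8°.
Subsquare d=3, a=0: +3·0.0833333° lon, +0·0.0416667° lat → SW at lon 74.25°, lat 8°.
Cell spans 0.0833333° lon × 0.0416667° lat.
south 8.0000, north 8.0417.

8.0000, 8.0417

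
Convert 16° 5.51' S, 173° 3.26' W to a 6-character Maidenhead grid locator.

Offset from 180°W / 90°S: lon 6.9457°, lat 73.9082°.
Field: lon ⌊6.9457/20⌋ = 0 → A; lat ⌊73.9082/10⌋ = 7 → H.
Square: lon ⌊6.9457/2⌋ = 3; lat ⌊3.9082/1⌋ = 3.
Subsquare: lon ⌊0.9457/0.0833333⌋ = 11 → l; lat ⌊0.9082/0.0416667⌋ = 21 → v.

AH33lv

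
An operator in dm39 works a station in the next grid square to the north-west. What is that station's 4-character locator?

Longitude square 3; −1 → 2.
Latitude square 9; +1 → 10, wraps to 0, carry into field.
Latitude field M = 12; +1 → 13 = N.

DN20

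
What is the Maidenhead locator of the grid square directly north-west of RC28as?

RC18xt

Longitude subsquare a = 0; −1 → -1, wraps to 23 = x, carry into square.
Longitude square 2; −1 → 1.
Latitude subsquare s = 18; +1 → 19 = t.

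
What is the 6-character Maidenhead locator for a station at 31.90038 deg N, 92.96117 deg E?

NM61lv

Add 180° to longitude and 90° to latitude: 272.9612, 121.9004.
Field: 272.9612/20 → 13 → N, 121.9004/10 → 12 → M; chars NM.
Square: 12.9612/2 → 6, 1.9004/1 → 1; chars 61.
Subsquare: 0.9612/0.0833333 → 11 → l, 0.9004/0.0416667 → 21 → v; chars lv.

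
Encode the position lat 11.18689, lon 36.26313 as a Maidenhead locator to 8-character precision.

Add 180° to longitude and 90° to latitude: 216.26313, 101.18689.
Field: lon ⌊216.26313/20⌋ = 10 → K; lat ⌊101.18689/10⌋ = 10 → K.
Square: lon ⌊16.26313/2⌋ = 8; lat ⌊1.18689/1⌋ = 1.
Subsquare: lon ⌊0.26313/0.0833333⌋ = 3 → d; lat ⌊0.18689/0.0416667⌋ = 4 → e.
Extended square: lon ⌊0.01313/0.00833333⌋ = 1; lat ⌊0.02022/0.00416667⌋ = 4.

KK81de14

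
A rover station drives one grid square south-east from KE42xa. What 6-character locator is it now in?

Longitude subsquare x = 23; +1 → 24, wraps to 0 = a, carry into square.
Longitude square 4; +1 → 5.
Latitude subsquare a = 0; −1 → -1, wraps to 23 = x, carry into square.
Latitude square 2; −1 → 1.

KE51ax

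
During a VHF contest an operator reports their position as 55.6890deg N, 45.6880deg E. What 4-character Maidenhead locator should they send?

Shift to the Maidenhead origin (180°W, 90°S): lon 225.69, lat 145.69.
Field: 225.69/20 → 11 → L, 145.69/10 → 14 → O; chars LO.
Square: 5.69/2 → 2, 5.69/1 → 5; chars 25.

LO25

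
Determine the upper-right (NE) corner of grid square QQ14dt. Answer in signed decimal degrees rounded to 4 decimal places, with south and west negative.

Field Q=16, Q=16: +16·20° lon, +16·10° lat → SW at lon 140°, lat 70°.
Square 1, 4: +1·2° lon, +4·1° lat → SW at lon 142°, lat 74°.
Subsquare d=3, t=19: +3·0.0833333° lon, +19·0.0416667° lat → SW at lon 142.25°, lat 74.7917°.
Cell spans 0.0833333° lon × 0.0416667° lat. NE corner is SW corner plus one full cell.
latitude 74.8333, longitude 142.3333.

74.8333, 142.3333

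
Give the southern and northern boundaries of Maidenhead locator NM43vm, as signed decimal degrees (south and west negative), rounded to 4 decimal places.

33.5000, 33.5417

Field N=13, M=12: +13·20° lon, +12·10° lat → SW at lon 80°, lat 30°.
Square 4, 3: +4·2° lon, +3·1° lat → SW at lon 88°, lat 33°.
Subsquare v=21, m=12: +21·0.0833333° lon, +12·0.0416667° lat → SW at lon 89.75°, lat 33.5°.
Cell spans 0.0833333° lon × 0.0416667° lat.
south 33.5000, north 33.5417.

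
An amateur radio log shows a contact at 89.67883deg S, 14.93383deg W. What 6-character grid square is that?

IA20mh

Add 180° to longitude and 90° to latitude: 165.0662, 0.3212.
Field: lon ⌊165.0662/20⌋ = 8 → I; lat ⌊0.3212/10⌋ = 0 → A.
Square: lon ⌊5.0662/2⌋ = 2; lat ⌊0.3212/1⌋ = 0.
Subsquare: lon ⌊1.0662/0.0833333⌋ = 12 → m; lat ⌊0.3212/0.0416667⌋ = 7 → h.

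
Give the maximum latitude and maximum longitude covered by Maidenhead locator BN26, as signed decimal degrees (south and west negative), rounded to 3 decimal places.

47.000, -154.000

Field B=1, N=13: +1·20° lon, +13·10° lat → SW at lon -160°, lat 40°.
Square 2, 6: +2·2° lon, +6·1° lat → SW at lon -156°, lat 46°.
Cell spans 2° lon × 1° lat. NE corner is SW corner plus one full cell.
latitude 47.000, longitude -154.000.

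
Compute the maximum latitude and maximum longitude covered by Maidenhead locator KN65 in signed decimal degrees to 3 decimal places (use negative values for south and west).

46.000, 34.000

Field K=10, N=13: +10·20° lon, +13·10° lat → SW at lon 20°, lat 40°.
Square 6, 5: +6·2° lon, +5·1° lat → SW at lon 32°, lat 45°.
Cell spans 2° lon × 1° lat. NE corner is SW corner plus one full cell.
latitude 46.000, longitude 34.000.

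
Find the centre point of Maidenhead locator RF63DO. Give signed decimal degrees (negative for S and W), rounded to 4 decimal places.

-36.3958, 172.2917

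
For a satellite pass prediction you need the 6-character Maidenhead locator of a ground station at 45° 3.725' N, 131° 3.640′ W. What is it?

Add 180° to longitude and 90° to latitude: 48.9393, 135.0621.
Field: lon ⌊48.9393/20⌋ = 2 → C; lat ⌊135.0621/10⌋ = 13 → N.
Square: lon ⌊8.9393/2⌋ = 4; lat ⌊5.0621/1⌋ = 5.
Subsquare: lon ⌊0.9393/0.0833333⌋ = 11 → l; lat ⌊0.0621/0.0416667⌋ = 1 → b.

CN45lb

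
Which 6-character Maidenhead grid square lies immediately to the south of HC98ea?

Latitude subsquare a = 0; −1 → -1, wraps to 23 = x, carry into square.
Latitude square 8; −1 → 7.
The longitude characters are unchanged.

HC97ex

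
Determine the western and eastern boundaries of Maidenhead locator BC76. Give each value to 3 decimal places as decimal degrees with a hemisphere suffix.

146.000° W, 144.000° W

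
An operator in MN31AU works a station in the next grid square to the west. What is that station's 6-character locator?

MN21xu

Longitude subsquare a = 0; −1 → -1, wraps to 23 = x, carry into square.
Longitude square 3; −1 → 2.
The latitude characters are unchanged.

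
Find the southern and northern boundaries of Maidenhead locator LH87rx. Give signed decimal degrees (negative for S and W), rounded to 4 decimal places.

-12.0417, -12.0000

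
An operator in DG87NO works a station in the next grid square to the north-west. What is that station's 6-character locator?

Longitude subsquare n = 13; −1 → 12 = m.
Latitude subsquare o = 14; +1 → 15 = p.

DG87mp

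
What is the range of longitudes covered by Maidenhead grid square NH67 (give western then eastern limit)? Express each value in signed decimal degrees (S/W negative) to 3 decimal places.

92.000, 94.000

Field N=13, H=7: +13·20° lon, +7·10° lat → SW at lon 80°, lat -20°.
Square 6, 7: +6·2° lon, +7·1° lat → SW at lon 92°, lat -13°.
Cell spans 2° lon × 1° lat.
west 92.000, east 94.000.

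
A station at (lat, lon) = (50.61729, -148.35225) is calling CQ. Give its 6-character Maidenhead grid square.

BO50to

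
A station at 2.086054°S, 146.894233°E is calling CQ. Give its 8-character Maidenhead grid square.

Add 180° to longitude and 90° to latitude: 326.89423, 87.91395.
Field (20°×10°, letters A–R): lon ⌊326.89423/20⌋ = 16 → Q; lat ⌊87.91395/10⌋ = 8 → I.
Square (2°×1°, digits 0–9): lon ⌊6.89423/2⌋ = 3; lat ⌊7.91395/1⌋ = 7.
Subsquare (5′×2.5′, letters a–x): lon ⌊0.89423/0.0833333⌋ = 10 → k; lat ⌊0.91395/0.0416667⌋ = 21 → v.
Extended square (30″×15″, digits 0–9): lon ⌊0.06090/0.00833333⌋ = 7; lat ⌊0.03895/0.00416667⌋ = 9.

QI37kv79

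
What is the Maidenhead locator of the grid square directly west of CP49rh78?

CP49rh68

Longitude extended square 7; −1 → 6.
The latitude characters are unchanged.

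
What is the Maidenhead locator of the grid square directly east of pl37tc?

PL37uc

Longitude subsquare t = 19; +1 → 20 = u.
The latitude characters are unchanged.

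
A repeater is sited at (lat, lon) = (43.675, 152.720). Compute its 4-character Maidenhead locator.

Shift to the Maidenhead origin (180°W, 90°S): lon 332.72, lat 133.68.
Field: lon ⌊332.72/20⌋ = 16 → Q; lat ⌊133.68/10⌋ = 13 → N.
Square: lon ⌊12.72/2⌋ = 6; lat ⌊3.68/1⌋ = 3.

QN63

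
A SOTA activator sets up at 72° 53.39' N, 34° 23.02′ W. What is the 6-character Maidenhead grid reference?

Shift to the Maidenhead origin (180°W, 90°S): lon 145.6163, lat 162.8898.
Field: 145.6163/20 → 7 → H, 162.8898/10 → 16 → Q; chars HQ.
Square: 5.6163/2 → 2, 2.8898/1 → 2; chars 22.
Subsquare: 1.6163/0.0833333 → 19 → t, 0.8898/0.0416667 → 21 → v; chars tv.

HQ22tv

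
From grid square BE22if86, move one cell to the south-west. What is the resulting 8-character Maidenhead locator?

Longitude extended square 8; −1 → 7.
Latitude extended square 6; −1 → 5.

BE22if75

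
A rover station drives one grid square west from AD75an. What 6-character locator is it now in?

Longitude subsquare a = 0; −1 → -1, wraps to 23 = x, carry into square.
Longitude square 7; −1 → 6.
The latitude characters are unchanged.

AD65xn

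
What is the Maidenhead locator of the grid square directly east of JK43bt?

JK43ct

Longitude subsquare b = 1; +1 → 2 = c.
The latitude characters are unchanged.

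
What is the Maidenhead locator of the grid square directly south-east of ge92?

Longitude square 9; +1 → 10, wraps to 0, carry into field.
Longitude field G = 6; +1 → 7 = H.
Latitude square 2; −1 → 1.

HE01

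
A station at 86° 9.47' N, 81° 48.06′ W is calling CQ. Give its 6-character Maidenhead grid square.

ER96cd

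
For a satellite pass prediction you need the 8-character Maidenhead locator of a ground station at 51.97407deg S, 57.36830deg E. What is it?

LD88qa46

Offset from 180°W / 90°S: lon 237.36830°, lat 38.02593°.
Field: 237.36830/20 → 11 → L, 38.02593/10 → 3 → D; chars LD.
Square: 17.36830/2 → 8, 8.02593/1 → 8; chars 88.
Subsquare: 1.36830/0.0833333 → 16 → q, 0.02593/0.0416667 → 0 → a; chars qa.
Extended square: 0.03497/0.00833333 → 4, 0.02593/0.00416667 → 6; chars 46.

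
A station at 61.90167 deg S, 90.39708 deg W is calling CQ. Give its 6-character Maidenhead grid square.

Offset from 180°W / 90°S: lon 89.6029°, lat 28.0983°.
Field: 89.6029/20 → 4 → E, 28.0983/10 → 2 → C; chars EC.
Square: 9.6029/2 → 4, 8.0983/1 → 8; chars 48.
Subsquare: 1.6029/0.0833333 → 19 → t, 0.0983/0.0416667 → 2 → c; chars tc.

EC48tc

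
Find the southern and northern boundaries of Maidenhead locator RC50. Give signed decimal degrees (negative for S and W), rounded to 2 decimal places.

-70.00, -69.00

Field R=17, C=2: +17·20° lon, +2·10° lat → SW at lon 160°, lat -70°.
Square 5, 0: +5·2° lon, +0·1° lat → SW at lon 170°, lat -70°.
Cell spans 2° lon × 1° lat.
south -70.00, north -69.00.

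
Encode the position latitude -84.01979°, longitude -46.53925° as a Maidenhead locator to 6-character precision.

Add 180° to longitude and 90° to latitude: 133.4607, 5.9802.
Field: lon ⌊133.4607/20⌋ = 6 → G; lat ⌊5.9802/10⌋ = 0 → A.
Square: lon ⌊13.4607/2⌋ = 6; lat ⌊5.9802/1⌋ = 5.
Subsquare: lon ⌊1.4607/0.0833333⌋ = 17 → r; lat ⌊0.9802/0.0416667⌋ = 23 → x.

GA65rx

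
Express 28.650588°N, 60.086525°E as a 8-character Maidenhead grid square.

ML08bp06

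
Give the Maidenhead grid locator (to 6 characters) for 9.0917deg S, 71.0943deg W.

Add 180° to longitude and 90° to latitude: 108.9057, 80.9083.
Field: lon ⌊108.9057/20⌋ = 5 → F; lat ⌊80.9083/10⌋ = 8 → I.
Square: lon ⌊8.9057/2⌋ = 4; lat ⌊0.9083/1⌋ = 0.
Subsquare: lon ⌊0.9057/0.0833333⌋ = 10 → k; lat ⌊0.9083/0.0416667⌋ = 21 → v.

FI40kv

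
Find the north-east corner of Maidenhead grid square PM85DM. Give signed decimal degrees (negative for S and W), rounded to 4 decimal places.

Field P=15, M=12: +15·20° lon, +12·10° lat → SW at lon 120°, lat 30°.
Square 8, 5: +8·2° lon, +5·1° lat → SW at lon 136°, lat 35°.
Subsquare d=3, m=12: +3·0.0833333° lon, +12·0.0416667° lat → SW at lon 136.25°, lat 35.5°.
Cell spans 0.0833333° lon × 0.0416667° lat. NE corner is SW corner plus one full cell.
latitude 35.5417, longitude 136.3333.

35.5417, 136.3333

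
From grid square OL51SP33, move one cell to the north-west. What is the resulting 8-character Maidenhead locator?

Longitude extended square 3; −1 → 2.
Latitude extended square 3; +1 → 4.

OL51sp24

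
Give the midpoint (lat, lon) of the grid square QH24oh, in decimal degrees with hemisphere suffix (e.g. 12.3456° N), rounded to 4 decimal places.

Field Q=16, H=7: +16·20° lon, +7·10° lat → SW at lon 140°, lat -20°.
Square 2, 4: +2·2° lon, +4·1° lat → SW at lon 144°, lat -16°.
Subsquare o=14, h=7: +14·0.0833333° lon, +7·0.0416667° lat → SW at lon 145.167°, lat -15.7083°.
Cell spans 0.0833333° lon × 0.0416667° lat. Centre is SW corner plus half of each.
latitude 15.6875° S, longitude 145.2083° E.

15.6875° S, 145.2083° E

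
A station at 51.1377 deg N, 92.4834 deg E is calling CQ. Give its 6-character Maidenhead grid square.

NO61fd

Offset from 180°W / 90°S: lon 272.4834°, lat 141.1377°.
Field: lon ⌊272.4834/20⌋ = 13 → N; lat ⌊141.1377/10⌋ = 14 → O.
Square: lon ⌊12.4834/2⌋ = 6; lat ⌊1.1377/1⌋ = 1.
Subsquare: lon ⌊0.4834/0.0833333⌋ = 5 → f; lat ⌊0.1377/0.0416667⌋ = 3 → d.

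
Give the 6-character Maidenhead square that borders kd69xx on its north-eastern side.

KE70aa

Longitude subsquare x = 23; +1 → 24, wraps to 0 = a, carry into square.
Longitude square 6; +1 → 7.
Latitude subsquare x = 23; +1 → 24, wraps to 0 = a, carry into square.
Latitude square 9; +1 → 10, wraps to 0, carry into field.
Latitude field D = 3; +1 → 4 = E.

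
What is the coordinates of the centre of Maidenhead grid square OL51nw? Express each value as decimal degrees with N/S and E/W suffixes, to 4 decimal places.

Field O=14, L=11: +14·20° lon, +11·10° lat → SW at lon 100°, lat 20°.
Square 5, 1: +5·2° lon, +1·1° lat → SW at lon 110°, lat 21°.
Subsquare n=13, w=22: +13·0.0833333° lon, +22·0.0416667° lat → SW at lon 111.083°, lat 21.9167°.
Cell spans 0.0833333° lon × 0.0416667° lat. Centre is SW corner plus half of each.
latitude 21.9375° N, longitude 111.1250° E.

21.9375° N, 111.1250° E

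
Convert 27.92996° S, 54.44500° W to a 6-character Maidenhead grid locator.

GG22sb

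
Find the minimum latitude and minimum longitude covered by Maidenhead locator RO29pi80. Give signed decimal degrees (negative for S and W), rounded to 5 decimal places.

59.33333, 165.31667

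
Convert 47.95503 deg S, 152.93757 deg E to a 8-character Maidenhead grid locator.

Offset from 180°W / 90°S: lon 332.93757°, lat 42.04497°.
Field (20°×10°, letters A–R): 332.93757/20 → 16 → Q, 42.04497/10 → 4 → E; chars QE.
Square (2°×1°, digits 0–9): 12.93757/2 → 6, 2.04497/1 → 2; chars 62.
Subsquare (5′×2.5′, letters a–x): 0.93757/0.0833333 → 11 → l, 0.04497/0.0416667 → 1 → b; chars lb.
Extended square (30″×15″, digits 0–9): 0.02090/0.00833333 → 2, 0.00330/0.00416667 → 0; chars 20.

QE62lb20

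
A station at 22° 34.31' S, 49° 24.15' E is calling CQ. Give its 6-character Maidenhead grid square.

Shift to the Maidenhead origin (180°W, 90°S): lon 229.4025, lat 67.4282.
Field: 229.4025/20 → 11 → L, 67.4282/10 → 6 → G; chars LG.
Square: 9.4025/2 → 4, 7.4282/1 → 7; chars 47.
Subsquare: 1.4025/0.0833333 → 16 → q, 0.4282/0.0416667 → 10 → k; chars qk.

LG47qk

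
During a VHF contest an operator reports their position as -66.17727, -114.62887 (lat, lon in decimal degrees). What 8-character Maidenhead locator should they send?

DC23qt47

Shift to the Maidenhead origin (180°W, 90°S): lon 65.37113, lat 23.82273.
Field: lon ⌊65.37113/20⌋ = 3 → D; lat ⌊23.82273/10⌋ = 2 → C.
Square: lon ⌊5.37113/2⌋ = 2; lat ⌊3.82273/1⌋ = 3.
Subsquare: lon ⌊1.37113/0.0833333⌋ = 16 → q; lat ⌊0.82273/0.0416667⌋ = 19 → t.
Extended square: lon ⌊0.03780/0.00833333⌋ = 4; lat ⌊0.03106/0.00416667⌋ = 7.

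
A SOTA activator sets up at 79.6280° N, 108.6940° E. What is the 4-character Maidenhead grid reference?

OQ49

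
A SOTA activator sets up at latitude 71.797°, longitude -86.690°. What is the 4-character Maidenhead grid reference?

EQ61

Shift to the Maidenhead origin (180°W, 90°S): lon 93.31, lat 161.80.
Field (20°×10°, letters A–R): 93.31/20 → 4 → E, 161.80/10 → 16 → Q; chars EQ.
Square (2°×1°, digits 0–9): 13.31/2 → 6, 1.80/1 → 1; chars 61.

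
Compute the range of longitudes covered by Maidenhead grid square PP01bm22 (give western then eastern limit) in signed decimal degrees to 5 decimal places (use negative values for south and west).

Field P=15, P=15: +15·20° lon, +15·10° lat → SW at lon 120°, lat 60°.
Square 0, 1: +0·2° lon, +1·1° lat → SW at lon 120°, lat 61°.
Subsquare b=1, m=12: +1·0.0833333° lon, +12·0.0416667° lat → SW at lon 120.083°, lat 61.5°.
Extended square 2, 2: +2·0.00833333° lon, +2·0.00416667° lat → SW at lon 120.1°, lat 61.5083°.
Cell spans 0.00833333° lon × 0.00416667° lat.
west 120.10000, east 120.10833.

120.10000, 120.10833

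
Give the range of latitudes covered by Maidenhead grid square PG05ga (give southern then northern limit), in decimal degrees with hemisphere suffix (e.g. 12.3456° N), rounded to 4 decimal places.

25.0000° S, 24.9583° S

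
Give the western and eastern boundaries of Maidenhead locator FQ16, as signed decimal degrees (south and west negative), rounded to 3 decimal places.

-78.000, -76.000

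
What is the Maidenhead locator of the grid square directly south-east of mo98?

Longitude square 9; +1 → 10, wraps to 0, carry into field.
Longitude field M = 12; +1 → 13 = N.
Latitude square 8; −1 → 7.

NO07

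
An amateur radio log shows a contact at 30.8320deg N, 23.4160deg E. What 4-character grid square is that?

KM10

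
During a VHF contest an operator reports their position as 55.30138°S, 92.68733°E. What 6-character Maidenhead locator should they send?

ND64iq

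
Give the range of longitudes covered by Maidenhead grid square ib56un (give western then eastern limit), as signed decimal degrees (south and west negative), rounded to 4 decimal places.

-8.3333, -8.2500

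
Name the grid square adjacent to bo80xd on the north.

Latitude subsquare d = 3; +1 → 4 = e.
The longitude characters are unchanged.

BO80xe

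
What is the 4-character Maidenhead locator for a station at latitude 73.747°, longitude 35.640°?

KQ73

Offset from 180°W / 90°S: lon 215.64°, lat 163.75°.
Field: lon ⌊215.64/20⌋ = 10 → K; lat ⌊163.75/10⌋ = 16 → Q.
Square: lon ⌊15.64/2⌋ = 7; lat ⌊3.75/1⌋ = 3.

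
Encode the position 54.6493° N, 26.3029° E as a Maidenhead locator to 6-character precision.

Shift to the Maidenhead origin (180°W, 90°S): lon 206.3029, lat 144.6493.
Field (20°×10°, letters A–R): lon ⌊206.3029/20⌋ = 10 → K; lat ⌊144.6493/10⌋ = 14 → O.
Square (2°×1°, digits 0–9): lon ⌊6.3029/2⌋ = 3; lat ⌊4.6493/1⌋ = 4.
Subsquare (5′×2.5′, letters a–x): lon ⌊0.3029/0.0833333⌋ = 3 → d; lat ⌊0.6493/0.0416667⌋ = 15 → p.

KO34dp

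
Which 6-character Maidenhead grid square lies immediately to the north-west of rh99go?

Longitude subsquare g = 6; −1 → 5 = f.
Latitude subsquare o = 14; +1 → 15 = p.

RH99fp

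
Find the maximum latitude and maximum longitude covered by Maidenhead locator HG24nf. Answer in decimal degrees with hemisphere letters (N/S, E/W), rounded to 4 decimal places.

Field H=7, G=6: +7·20° lon, +6·10° lat → SW at lon -40°, lat -30°.
Square 2, 4: +2·2° lon, +4·1° lat → SW at lon -36°, lat -26°.
Subsquare n=13, f=5: +13·0.0833333° lon, +5·0.0416667° lat → SW at lon -34.9167°, lat -25.7917°.
Cell spans 0.0833333° lon × 0.0416667° lat. NE corner is SW corner plus one full cell.
latitude 25.7500° S, longitude 34.8333° W.

25.7500° S, 34.8333° W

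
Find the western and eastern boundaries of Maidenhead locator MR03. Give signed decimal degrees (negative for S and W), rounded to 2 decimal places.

Field M=12, R=17: +12·20° lon, +17·10° lat → SW at lon 60°, lat 80°.
Square 0, 3: +0·2° lon, +3·1° lat → SW at lon 60°, lat 83°.
Cell spans 2° lon × 1° lat.
west 60.00, east 62.00.

60.00, 62.00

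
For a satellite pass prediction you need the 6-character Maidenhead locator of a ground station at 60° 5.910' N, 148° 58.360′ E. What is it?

QP40lc

Offset from 180°W / 90°S: lon 328.9727°, lat 150.0985°.
Field: 328.9727/20 → 16 → Q, 150.0985/10 → 15 → P; chars QP.
Square: 8.9727/2 → 4, 0.0985/1 → 0; chars 40.
Subsquare: 0.9727/0.0833333 → 11 → l, 0.0985/0.0416667 → 2 → c; chars lc.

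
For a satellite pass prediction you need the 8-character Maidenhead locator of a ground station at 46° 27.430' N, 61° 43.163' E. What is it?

Add 180° to longitude and 90° to latitude: 241.71938, 136.45717.
Field (20°×10°, letters A–R): 241.71938/20 → 12 → M, 136.45717/10 → 13 → N; chars MN.
Square (2°×1°, digits 0–9): 1.71938/2 → 0, 6.45717/1 → 6; chars 06.
Subsquare (5′×2.5′, letters a–x): 1.71938/0.0833333 → 20 → u, 0.45717/0.0416667 → 10 → k; chars uk.
Extended square (30″×15″, digits 0–9): 0.05272/0.00833333 → 6, 0.04050/0.00416667 → 9; chars 69.

MN06uk69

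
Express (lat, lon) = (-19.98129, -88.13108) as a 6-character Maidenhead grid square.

Shift to the Maidenhead origin (180°W, 90°S): lon 91.8689, lat 70.0187.
Field: lon ⌊91.8689/20⌋ = 4 → E; lat ⌊70.0187/10⌋ = 7 → H.
Square: lon ⌊11.8689/2⌋ = 5; lat ⌊0.0187/1⌋ = 0.
Subsquare: lon ⌊1.8689/0.0833333⌋ = 22 → w; lat ⌊0.0187/0.0416667⌋ = 0 → a.

EH50wa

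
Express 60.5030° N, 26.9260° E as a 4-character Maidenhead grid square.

KP30

Offset from 180°W / 90°S: lon 206.93°, lat 150.50°.
Field: lon ⌊206.93/20⌋ = 10 → K; lat ⌊150.50/10⌋ = 15 → P.
Square: lon ⌊6.93/2⌋ = 3; lat ⌊0.50/1⌋ = 0.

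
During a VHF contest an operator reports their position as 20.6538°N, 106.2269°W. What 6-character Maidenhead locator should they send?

Add 180° to longitude and 90° to latitude: 73.7731, 110.6538.
Field: 73.7731/20 → 3 → D, 110.6538/10 → 11 → L; chars DL.
Square: 13.7731/2 → 6, 0.6538/1 → 0; chars 60.
Subsquare: 1.7731/0.0833333 → 21 → v, 0.6538/0.0416667 → 15 → p; chars vp.

DL60vp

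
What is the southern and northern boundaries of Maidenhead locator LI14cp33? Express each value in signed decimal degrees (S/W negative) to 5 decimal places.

Field L=11, I=8: +11·20° lon, +8·10° lat → SW at lon 40°, lat -10°.
Square 1, 4: +1·2° lon, +4·1° lat → SW at lon 42°, lat -6°.
Subsquare c=2, p=15: +2·0.0833333° lon, +15·0.0416667° lat → SW at lon 42.1667°, lat -5.375°.
Extended square 3, 3: +3·0.00833333° lon, +3·0.00416667° lat → SW at lon 42.1917°, lat -5.3625°.
Cell spans 0.00833333° lon × 0.00416667° lat.
south -5.36250, north -5.35833.

-5.36250, -5.35833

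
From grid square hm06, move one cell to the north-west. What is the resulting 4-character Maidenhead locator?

Longitude square 0; −1 → -1, wraps to 9, carry into field.
Longitude field H = 7; −1 → 6 = G.
Latitude square 6; +1 → 7.

GM97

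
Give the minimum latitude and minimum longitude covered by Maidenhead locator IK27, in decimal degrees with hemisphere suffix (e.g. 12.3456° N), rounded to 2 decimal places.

17.00° N, 16.00° W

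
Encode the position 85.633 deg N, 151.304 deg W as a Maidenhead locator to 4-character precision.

BR45

Shift to the Maidenhead origin (180°W, 90°S): lon 28.70, lat 175.63.
Field: lon ⌊28.70/20⌋ = 1 → B; lat ⌊175.63/10⌋ = 17 → R.
Square: lon ⌊8.70/2⌋ = 4; lat ⌊5.63/1⌋ = 5.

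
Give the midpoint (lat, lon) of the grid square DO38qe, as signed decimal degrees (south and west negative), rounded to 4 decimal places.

58.1875, -112.6250

Field D=3, O=14: +3·20° lon, +14·10° lat → SW at lon -120°, lat 50°.
Square 3, 8: +3·2° lon, +8·1° lat → SW at lon -114°, lat 58°.
Subsquare q=16, e=4: +16·0.0833333° lon, +4·0.0416667° lat → SW at lon -112.667°, lat 58.1667°.
Cell spans 0.0833333° lon × 0.0416667° lat. Centre is SW corner plus half of each.
latitude 58.1875, longitude -112.6250.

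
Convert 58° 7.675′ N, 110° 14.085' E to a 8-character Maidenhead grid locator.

OO58cd80

Shift to the Maidenhead origin (180°W, 90°S): lon 290.23475, lat 148.12792.
Field: lon ⌊290.23475/20⌋ = 14 → O; lat ⌊148.12792/10⌋ = 14 → O.
Square: lon ⌊10.23475/2⌋ = 5; lat ⌊8.12792/1⌋ = 8.
Subsquare: lon ⌊0.23475/0.0833333⌋ = 2 → c; lat ⌊0.12792/0.0416667⌋ = 3 → d.
Extended square: lon ⌊0.06808/0.00833333⌋ = 8; lat ⌊0.00292/0.00416667⌋ = 0.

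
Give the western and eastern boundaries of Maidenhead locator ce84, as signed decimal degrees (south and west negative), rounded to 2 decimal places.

Field C=2, E=4: +2·20° lon, +4·10° lat → SW at lon -140°, lat -50°.
Square 8, 4: +8·2° lon, +4·1° lat → SW at lon -124°, lat -46°.
Cell spans 2° lon × 1° lat.
west -124.00, east -122.00.

-124.00, -122.00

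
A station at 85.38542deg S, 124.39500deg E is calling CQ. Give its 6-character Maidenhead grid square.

PA24eo

Shift to the Maidenhead origin (180°W, 90°S): lon 304.3950, lat 4.6146.
Field: lon ⌊304.3950/20⌋ = 15 → P; lat ⌊4.6146/10⌋ = 0 → A.
Square: lon ⌊4.3950/2⌋ = 2; lat ⌊4.6146/1⌋ = 4.
Subsquare: lon ⌊0.3950/0.0833333⌋ = 4 → e; lat ⌊0.6146/0.0416667⌋ = 14 → o.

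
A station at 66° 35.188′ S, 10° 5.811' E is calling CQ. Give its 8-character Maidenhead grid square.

JC53bj19

Offset from 180°W / 90°S: lon 190.09685°, lat 23.41353°.
Field: lon ⌊190.09685/20⌋ = 9 → J; lat ⌊23.41353/10⌋ = 2 → C.
Square: lon ⌊10.09685/2⌋ = 5; lat ⌊3.41353/1⌋ = 3.
Subsquare: lon ⌊0.09685/0.0833333⌋ = 1 → b; lat ⌊0.41353/0.0416667⌋ = 9 → j.
Extended square: lon ⌊0.01352/0.00833333⌋ = 1; lat ⌊0.03853/0.00416667⌋ = 9.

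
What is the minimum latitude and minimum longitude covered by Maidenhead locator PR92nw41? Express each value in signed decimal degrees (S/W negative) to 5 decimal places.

Field P=15, R=17: +15·20° lon, +17·10° lat → SW at lon 120°, lat 80°.
Square 9, 2: +9·2° lon, +2·1° lat → SW at lon 138°, lat 82°.
Subsquare n=13, w=22: +13·0.0833333° lon, +22·0.0416667° lat → SW at lon 139.083°, lat 82.9167°.
Extended square 4, 1: +4·0.00833333° lon, +1·0.00416667° lat → SW at lon 139.117°, lat 82.9208°.
latitude 82.92083, longitude 139.11667.

82.92083, 139.11667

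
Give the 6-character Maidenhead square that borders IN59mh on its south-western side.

IN59lg

Longitude subsquare m = 12; −1 → 11 = l.
Latitude subsquare h = 7; −1 → 6 = g.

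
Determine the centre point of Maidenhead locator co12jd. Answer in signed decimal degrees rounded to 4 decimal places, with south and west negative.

52.1458, -137.2083

Field C=2, O=14: +2·20° lon, +14·10° lat → SW at lon -140°, lat 50°.
Square 1, 2: +1·2° lon, +2·1° lat → SW at lon -138°, lat 52°.
Subsquare j=9, d=3: +9·0.0833333° lon, +3·0.0416667° lat → SW at lon -137.25°, lat 52.125°.
Cell spans 0.0833333° lon × 0.0416667° lat. Centre is SW corner plus half of each.
latitude 52.1458, longitude -137.2083.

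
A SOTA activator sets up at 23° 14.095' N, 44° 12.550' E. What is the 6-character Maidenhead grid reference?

Add 180° to longitude and 90° to latitude: 224.2092, 113.2349.
Field: lon ⌊224.2092/20⌋ = 11 → L; lat ⌊113.2349/10⌋ = 11 → L.
Square: lon ⌊4.2092/2⌋ = 2; lat ⌊3.2349/1⌋ = 3.
Subsquare: lon ⌊0.2092/0.0833333⌋ = 2 → c; lat ⌊0.2349/0.0416667⌋ = 5 → f.

LL23cf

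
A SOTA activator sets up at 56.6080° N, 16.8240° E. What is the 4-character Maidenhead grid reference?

JO86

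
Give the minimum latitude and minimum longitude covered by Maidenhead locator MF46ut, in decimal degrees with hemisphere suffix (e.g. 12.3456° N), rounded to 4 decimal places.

33.2083° S, 69.6667° E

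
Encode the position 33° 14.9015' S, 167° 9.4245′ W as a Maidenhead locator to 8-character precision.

AF66ks10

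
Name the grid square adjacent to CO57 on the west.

Longitude square 5; −1 → 4.
The latitude characters are unchanged.

CO47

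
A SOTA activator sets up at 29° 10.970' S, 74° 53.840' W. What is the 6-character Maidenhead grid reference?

FG20nt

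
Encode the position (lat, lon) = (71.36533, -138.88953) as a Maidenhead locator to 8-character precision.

CQ01ni37

Offset from 180°W / 90°S: lon 41.11047°, lat 161.36533°.
Field: 41.11047/20 → 2 → C, 161.36533/10 → 16 → Q; chars CQ.
Square: 1.11047/2 → 0, 1.36533/1 → 1; chars 01.
Subsquare: 1.11047/0.0833333 → 13 → n, 0.36533/0.0416667 → 8 → i; chars ni.
Extended square: 0.02714/0.00833333 → 3, 0.03200/0.00416667 → 7; chars 37.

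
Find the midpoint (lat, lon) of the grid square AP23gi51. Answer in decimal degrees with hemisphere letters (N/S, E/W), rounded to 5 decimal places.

Field A=0, P=15: +0·20° lon, +15·10° lat → SW at lon -180°, lat 60°.
Square 2, 3: +2·2° lon, +3·1° lat → SW at lon -176°, lat 63°.
Subsquare g=6, i=8: +6·0.0833333° lon, +8·0.0416667° lat → SW at lon -175.5°, lat 63.3333°.
Extended square 5, 1: +5·0.00833333° lon, +1·0.00416667° lat → SW at lon -175.458°, lat 63.3375°.
Cell spans 0.00833333° lon × 0.00416667° lat. Centre is SW corner plus half of each.
latitude 63.33958° N, longitude 175.45417° W.

63.33958° N, 175.45417° W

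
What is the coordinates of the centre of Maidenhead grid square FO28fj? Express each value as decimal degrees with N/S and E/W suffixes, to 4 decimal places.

58.3958° N, 75.5417° W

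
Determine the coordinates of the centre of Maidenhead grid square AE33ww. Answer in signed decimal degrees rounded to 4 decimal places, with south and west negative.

Field A=0, E=4: +0·20° lon, +4·10° lat → SW at lon -180°, lat -50°.
Square 3, 3: +3·2° lon, +3·1° lat → SW at lon -174°, lat -47°.
Subsquare w=22, w=22: +22·0.0833333° lon, +22·0.0416667° lat → SW at lon -172.167°, lat -46.0833°.
Cell spans 0.0833333° lon × 0.0416667° lat. Centre is SW corner plus half of each.
latitude -46.0625, longitude -172.1250.

-46.0625, -172.1250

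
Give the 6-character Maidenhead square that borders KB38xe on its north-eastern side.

KB48af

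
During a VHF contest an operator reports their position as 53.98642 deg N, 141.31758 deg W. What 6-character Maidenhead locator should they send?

Shift to the Maidenhead origin (180°W, 90°S): lon 38.6824, lat 143.9864.
Field: lon ⌊38.6824/20⌋ = 1 → B; lat ⌊143.9864/10⌋ = 14 → O.
Square: lon ⌊18.6824/2⌋ = 9; lat ⌊3.9864/1⌋ = 3.
Subsquare: lon ⌊0.6824/0.0833333⌋ = 8 → i; lat ⌊0.9864/0.0416667⌋ = 23 → x.

BO93ix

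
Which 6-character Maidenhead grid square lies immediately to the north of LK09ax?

LL00aa

Latitude subsquare x = 23; +1 → 24, wraps to 0 = a, carry into square.
Latitude square 9; +1 → 10, wraps to 0, carry into field.
Latitude field K = 10; +1 → 11 = L.
The longitude characters are unchanged.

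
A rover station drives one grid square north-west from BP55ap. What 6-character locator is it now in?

BP45xq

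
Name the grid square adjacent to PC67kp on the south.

Latitude subsquare p = 15; −1 → 14 = o.
The longitude characters are unchanged.

PC67ko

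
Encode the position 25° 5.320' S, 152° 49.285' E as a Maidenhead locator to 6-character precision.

QG64jv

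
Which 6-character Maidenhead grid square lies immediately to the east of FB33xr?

Longitude subsquare x = 23; +1 → 24, wraps to 0 = a, carry into square.
Longitude square 3; +1 → 4.
The latitude characters are unchanged.

FB43ar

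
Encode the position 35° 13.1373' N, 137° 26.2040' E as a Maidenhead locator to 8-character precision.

PM85rf22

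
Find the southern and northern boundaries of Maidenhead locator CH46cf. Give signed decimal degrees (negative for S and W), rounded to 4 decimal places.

-13.7917, -13.7500

Field C=2, H=7: +2·20° lon, +7·10° lat → SW at lon -140°, lat -20°.
Square 4, 6: +4·2° lon, +6·1° lat → SW at lon -132°, lat -14°.
Subsquare c=2, f=5: +2·0.0833333° lon, +5·0.0416667° lat → SW at lon -131.833°, lat -13.7917°.
Cell spans 0.0833333° lon × 0.0416667° lat.
south -13.7917, north -13.7500.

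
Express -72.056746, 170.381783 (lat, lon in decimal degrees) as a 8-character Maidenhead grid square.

RB57ew56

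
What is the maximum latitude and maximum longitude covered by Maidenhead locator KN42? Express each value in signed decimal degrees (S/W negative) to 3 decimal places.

Field K=10, N=13: +10·20° lon, +13·10° lat → SW at lon 20°, lat 40°.
Square 4, 2: +4·2° lon, +2·1° lat → SW at lon 28°, lat 42°.
Cell spans 2° lon × 1° lat. NE corner is SW corner plus one full cell.
latitude 43.000, longitude 30.000.

43.000, 30.000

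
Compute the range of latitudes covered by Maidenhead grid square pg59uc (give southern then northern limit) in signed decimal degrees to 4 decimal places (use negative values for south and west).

Field P=15, G=6: +15·20° lon, +6·10° lat → SW at lon 120°, lat -30°.
Square 5, 9: +5·2° lon, +9·1° lat → SW at lon 130°, lat -21°.
Subsquare u=20, c=2: +20·0.0833333° lon, +2·0.0416667° lat → SW at lon 131.667°, lat -20.9167°.
Cell spans 0.0833333° lon × 0.0416667° lat.
south -20.9167, north -20.8750.

-20.9167, -20.8750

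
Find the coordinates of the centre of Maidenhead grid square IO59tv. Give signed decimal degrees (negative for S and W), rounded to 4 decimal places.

59.8958, -8.3750

Field I=8, O=14: +8·20° lon, +14·10° lat → SW at lon -20°, lat 50°.
Square 5, 9: +5·2° lon, +9·1° lat → SW at lon -10°, lat 59°.
Subsquare t=19, v=21: +19·0.0833333° lon, +21·0.0416667° lat → SW at lon -8.41667°, lat 59.875°.
Cell spans 0.0833333° lon × 0.0416667° lat. Centre is SW corner plus half of each.
latitude 59.8958, longitude -8.3750.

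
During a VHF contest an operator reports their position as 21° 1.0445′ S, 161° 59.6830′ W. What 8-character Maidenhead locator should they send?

AG98ax05

Shift to the Maidenhead origin (180°W, 90°S): lon 18.00528, lat 68.98259.
Field: 18.00528/20 → 0 → A, 68.98259/10 → 6 → G; chars AG.
Square: 18.00528/2 → 9, 8.98259/1 → 8; chars 98.
Subsquare: 0.00528/0.0833333 → 0 → a, 0.98259/0.0416667 → 23 → x; chars ax.
Extended square: 0.00528/0.00833333 → 0, 0.02426/0.00416667 → 5; chars 05.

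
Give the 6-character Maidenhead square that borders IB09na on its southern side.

IB08nx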